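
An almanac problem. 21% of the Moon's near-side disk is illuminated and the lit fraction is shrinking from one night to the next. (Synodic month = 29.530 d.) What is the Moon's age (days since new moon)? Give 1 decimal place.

25.1 days

cos θ = 1 − 2f = 0.580, giving a principal value of 54.5°.
A waning Moon lies in 180°–360°, so θ = 360° − 54.5° = 305.5°.
Age = 29.530 × 305.5°/360° ≈ 25.06 days.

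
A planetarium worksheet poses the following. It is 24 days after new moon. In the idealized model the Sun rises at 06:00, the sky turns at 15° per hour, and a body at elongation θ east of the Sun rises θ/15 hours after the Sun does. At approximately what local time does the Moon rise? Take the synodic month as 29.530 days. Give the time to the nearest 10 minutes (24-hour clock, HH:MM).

Elongation θ = 360° × 24/29.530 ≈ 292.6°.
The Moon trails the Sun by θ/15 = 292.6/15 ≈ 19.51 hours.
06:00 + 19.506 h ≈ 01:30 → 01:30 to the nearest ten minutes.

01:30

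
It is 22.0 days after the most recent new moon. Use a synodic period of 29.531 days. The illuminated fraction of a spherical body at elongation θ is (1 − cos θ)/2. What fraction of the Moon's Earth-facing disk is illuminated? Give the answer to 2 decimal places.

0.52

Elongation θ = 360° × 22.0/29.531 ≈ 268.2°.
cos 268.2° = (-0.032), so f = (1 − (-0.032))/2 = 0.516.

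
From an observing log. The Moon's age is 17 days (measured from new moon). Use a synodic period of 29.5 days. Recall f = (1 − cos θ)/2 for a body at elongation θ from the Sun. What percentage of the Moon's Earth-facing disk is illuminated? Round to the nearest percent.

94%

The Moon has covered 17/29.5 of its cycle, so θ ≈ 360° × 17/29.5 = 207.5°.
cos 207.5° = (-0.887), so f = (1 − (-0.887))/2 = 0.944, so 94%.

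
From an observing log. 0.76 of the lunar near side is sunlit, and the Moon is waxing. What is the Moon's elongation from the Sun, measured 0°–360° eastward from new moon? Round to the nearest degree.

cos θ = 1 − 2f = -0.520, giving a principal value of 121.3°.
The Moon is waxing (0°–180°), so θ = 121.3° directly.

121°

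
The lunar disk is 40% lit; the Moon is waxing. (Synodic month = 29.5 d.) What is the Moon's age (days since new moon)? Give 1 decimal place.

Invert f = (1 − cos θ)/2 to get cos θ = 1 − 2(0.40) = 0.200, hence θ₀ = arccos 0.200 = 78.5°.
Before full moon the principal value applies: θ = 78.5°.
At 360°/29.5 d per day, 78.5° corresponds to 6.43 days.

6.4 days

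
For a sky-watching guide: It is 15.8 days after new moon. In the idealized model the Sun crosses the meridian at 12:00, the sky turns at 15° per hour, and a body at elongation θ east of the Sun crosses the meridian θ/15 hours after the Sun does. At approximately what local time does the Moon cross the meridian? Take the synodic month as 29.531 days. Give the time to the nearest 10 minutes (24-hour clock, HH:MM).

Phase angle: θ = 360°·(15.8 d)/(29.531 d) = 192.6°.
At 15° of sky rotation per hour, 192.6° corresponds to a 12.84 h lag.
12:00 + 12.841 h ≈ 00:50 → 00:50 to the nearest ten minutes.

00:50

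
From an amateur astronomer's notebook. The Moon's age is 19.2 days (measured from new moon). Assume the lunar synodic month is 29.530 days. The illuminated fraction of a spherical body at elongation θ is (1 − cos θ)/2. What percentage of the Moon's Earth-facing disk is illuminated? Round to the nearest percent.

Elongation θ = 360° × 19.2/29.530 ≈ 234.1°.
With cos θ = (-0.587), the lit fraction is (1 − (-0.587))/2 ≈ 0.793, so 79%.

79%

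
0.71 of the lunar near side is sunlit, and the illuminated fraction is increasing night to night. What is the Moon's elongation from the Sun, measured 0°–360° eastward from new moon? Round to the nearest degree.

115°

cos θ = 1 − 2f = -0.420, giving a principal value of 114.8°.
The Moon is waxing (0°–180°), so θ = 114.8° directly.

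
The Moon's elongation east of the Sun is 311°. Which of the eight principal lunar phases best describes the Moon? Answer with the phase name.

waning crescent

The waning crescent sector spans roughly 292°–338°; 311° falls inside it.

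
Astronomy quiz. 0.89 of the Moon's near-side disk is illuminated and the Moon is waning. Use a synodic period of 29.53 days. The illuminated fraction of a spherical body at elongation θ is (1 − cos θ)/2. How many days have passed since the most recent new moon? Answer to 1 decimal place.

17.9 days

cos θ = 1 − 2f = -0.780, giving a principal value of 141.3°.
Waning ⇒ past full, so θ = 360° − 141.3° = 218.7°.
That fraction of the synodic month is 218.7/360 × 29.53 d ≈ 17.94 d.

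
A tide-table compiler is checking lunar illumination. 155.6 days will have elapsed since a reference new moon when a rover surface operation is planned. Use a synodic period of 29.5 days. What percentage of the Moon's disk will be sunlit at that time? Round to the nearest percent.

Reduce mod P: 155.6 − 5×29.5 = 8.10 d into the current lunation.
The Moon has covered 8.10/29.5 of its cycle, so θ ≈ 360° × 8.10/29.5 = 98.8°.
With cos θ = (-0.154), the lit fraction is (1 − (-0.154))/2 ≈ 0.577, so 58%.

58%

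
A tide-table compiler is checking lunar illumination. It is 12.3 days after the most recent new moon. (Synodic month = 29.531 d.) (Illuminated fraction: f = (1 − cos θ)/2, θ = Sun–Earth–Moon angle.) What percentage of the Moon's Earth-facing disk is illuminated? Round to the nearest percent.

Phase angle: θ = 360°·(12.3 d)/(29.531 d) = 149.9°.
cos 149.9° = (-0.866), so f = (1 − (-0.866))/2 = 0.933, so 93%.

93%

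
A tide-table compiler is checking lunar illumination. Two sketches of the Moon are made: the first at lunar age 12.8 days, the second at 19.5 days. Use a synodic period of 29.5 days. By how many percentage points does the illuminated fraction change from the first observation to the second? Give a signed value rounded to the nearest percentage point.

θ₁ = 360° × 12.8/29.5 = 156.2°, f₁ = (1 − cos θ₁)/2 = 0.957.
θ₂ = 360° × 19.5/29.5 = 238.0°, f₂ = (1 − cos θ₂)/2 = 0.765.
Change = f₂ − f₁ = -0.192 → -19 percentage points.

-19 pp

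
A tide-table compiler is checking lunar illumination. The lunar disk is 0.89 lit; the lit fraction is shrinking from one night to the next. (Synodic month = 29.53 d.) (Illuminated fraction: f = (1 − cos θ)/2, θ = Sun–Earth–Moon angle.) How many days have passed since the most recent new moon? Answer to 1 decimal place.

From f = (1 − cos θ)/2: cos θ = 1 − 2×0.89 = -0.780; arccos → 141.3°.
Waning ⇒ past full, so θ = 360° − 141.3° = 218.7°.
That fraction of the synodic month is 218.7/360 × 29.53 d ≈ 17.94 d.

17.9 days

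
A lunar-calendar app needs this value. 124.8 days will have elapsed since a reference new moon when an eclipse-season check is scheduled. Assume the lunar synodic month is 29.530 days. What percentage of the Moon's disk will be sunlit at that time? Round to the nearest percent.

43%

124.8 d spans 4 complete synodic months (4 × 29.530 = 118.12 d) plus 6.68 d.
Elongation θ = 360° × 6.68/29.530 ≈ 81.4°.
cos 81.4° = 0.149, so f = (1 − 0.149)/2 = 0.426, so 43%.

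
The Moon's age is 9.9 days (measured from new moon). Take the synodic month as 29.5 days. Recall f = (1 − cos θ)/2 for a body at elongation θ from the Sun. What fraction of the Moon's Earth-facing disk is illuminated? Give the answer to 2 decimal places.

0.76

Phase angle: θ = 360°·(9.9 d)/(29.5 d) = 120.8°.
With cos θ = (-0.512), the lit fraction is (1 − (-0.512))/2 ≈ 0.756.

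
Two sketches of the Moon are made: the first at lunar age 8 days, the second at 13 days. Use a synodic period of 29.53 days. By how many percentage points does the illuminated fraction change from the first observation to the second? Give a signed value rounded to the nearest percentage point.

+40 percentage points

First observation: θ = 360°·8/29.53 = 97.5°, so f = 0.566.
Second observation: θ = 158.5°, f = 0.965.
Δf = 0.965 − 0.566 = +0.400, i.e. +40 pp.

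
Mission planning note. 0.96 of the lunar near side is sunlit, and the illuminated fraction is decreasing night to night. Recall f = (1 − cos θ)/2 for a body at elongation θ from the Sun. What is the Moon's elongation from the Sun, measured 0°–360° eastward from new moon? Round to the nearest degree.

From f = (1 − cos θ)/2: cos θ = 1 − 2×0.96 = -0.920; arccos → 156.9°.
A waning Moon lies in 180°–360°, so θ = 360° − 156.9° = 203.1°.

203°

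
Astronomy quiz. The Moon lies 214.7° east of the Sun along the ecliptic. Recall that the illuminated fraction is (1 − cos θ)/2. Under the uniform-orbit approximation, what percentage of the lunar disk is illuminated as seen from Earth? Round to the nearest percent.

91%

f = (1 − cos 214.7°)/2 = (1 − (-0.822))/2 ≈ 0.911, i.e. 91%.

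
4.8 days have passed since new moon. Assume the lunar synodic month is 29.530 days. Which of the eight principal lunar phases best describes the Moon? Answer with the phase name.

waxing crescent

At 4.8/29.530 of the cycle, θ ≈ 59° — the waxing crescent range.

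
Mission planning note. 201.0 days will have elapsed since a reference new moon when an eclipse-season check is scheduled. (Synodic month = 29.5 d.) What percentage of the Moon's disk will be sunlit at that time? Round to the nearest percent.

31%

201.0 d spans 6 complete synodic months (6 × 29.5 = 177.00 d) plus 24.00 d.
The Moon has covered 24.00/29.5 of its cycle, so θ ≈ 360° × 24.00/29.5 = 292.9°.
Illuminated fraction = (1 − cos 292.9°)/2 = (1 − 0.389)/2 ≈ 0.306, so 31%.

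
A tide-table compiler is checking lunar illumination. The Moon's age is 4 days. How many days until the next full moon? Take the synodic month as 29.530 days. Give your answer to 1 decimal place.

Full moon is 0.5 of the way through the cycle: age 0.5 × 29.530 = 14.765 d.
So 10.765 days remain (14.765 − 4).

10.8 days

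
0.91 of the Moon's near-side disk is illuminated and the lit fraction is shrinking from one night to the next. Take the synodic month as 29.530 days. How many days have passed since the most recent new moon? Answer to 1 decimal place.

Invert f = (1 − cos θ)/2 to get cos θ = 1 − 2(0.91) = -0.820, hence θ₀ = arccos -0.820 = 145.1°.
Waning ⇒ past full, so θ = 360° − 145.1° = 214.9°.
That fraction of the synodic month is 214.9/360 × 29.530 d ≈ 17.63 d.

17.6 days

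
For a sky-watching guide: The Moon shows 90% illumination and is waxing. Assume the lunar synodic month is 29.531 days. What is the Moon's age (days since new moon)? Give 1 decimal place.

11.7 days

Invert f = (1 − cos θ)/2 to get cos θ = 1 − 2(0.90) = -0.800, hence θ₀ = arccos -0.800 = 143.1°.
The Moon is waxing (0°–180°), so θ = 143.1° directly.
Age = 29.531 × 143.1°/360° ≈ 11.74 days.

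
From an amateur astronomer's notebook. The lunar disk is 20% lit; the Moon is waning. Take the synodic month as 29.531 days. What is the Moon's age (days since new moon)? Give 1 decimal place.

Invert f = (1 − cos θ)/2 to get cos θ = 1 − 2(0.20) = 0.600, hence θ₀ = arccos 0.600 = 53.1°.
Since the Moon is past full (waning), take the reflex angle: θ = 360° − 53.1° = 306.9°.
That fraction of the synodic month is 306.9/360 × 29.531 d ≈ 25.17 d.

25.2 days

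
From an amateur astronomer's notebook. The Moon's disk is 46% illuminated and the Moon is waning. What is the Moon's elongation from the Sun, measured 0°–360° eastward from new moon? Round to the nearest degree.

275°

From f = (1 − cos θ)/2: cos θ = 1 − 2×0.46 = 0.080; arccos → 85.4°.
Since the Moon is past full (waning), take the reflex angle: θ = 360° − 85.4° = 274.6°.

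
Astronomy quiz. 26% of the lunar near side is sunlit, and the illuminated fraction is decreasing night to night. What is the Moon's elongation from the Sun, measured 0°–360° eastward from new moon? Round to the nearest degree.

Invert f = (1 − cos θ)/2 to get cos θ = 1 − 2(0.26) = 0.480, hence θ₀ = arccos 0.480 = 61.3°.
A waning Moon lies in 180°–360°, so θ = 360° − 61.3° = 298.7°.

299°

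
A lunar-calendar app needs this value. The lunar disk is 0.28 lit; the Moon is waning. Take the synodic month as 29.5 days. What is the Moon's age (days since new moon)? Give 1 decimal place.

Invert f = (1 − cos θ)/2 to get cos θ = 1 − 2(0.28) = 0.440, hence θ₀ = arccos 0.440 = 63.9°.
A waning Moon lies in 180°–360°, so θ = 360° − 63.9° = 296.1°.
At 360°/29.5 d per day, 296.1° corresponds to 24.26 days.

24.3 days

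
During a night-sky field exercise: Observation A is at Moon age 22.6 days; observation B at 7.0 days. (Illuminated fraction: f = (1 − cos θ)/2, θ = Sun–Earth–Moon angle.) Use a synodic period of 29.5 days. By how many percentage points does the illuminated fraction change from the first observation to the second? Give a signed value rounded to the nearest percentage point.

θ₁ = 360° × 22.6/29.5 = 275.8°, f₁ = (1 − cos θ₁)/2 = 0.450.
θ₂ = 360° × 7.0/29.5 = 85.4°, f₂ = (1 − cos θ₂)/2 = 0.460.
Change = f₂ − f₁ = +0.011 → +1 percentage points.

+1 pp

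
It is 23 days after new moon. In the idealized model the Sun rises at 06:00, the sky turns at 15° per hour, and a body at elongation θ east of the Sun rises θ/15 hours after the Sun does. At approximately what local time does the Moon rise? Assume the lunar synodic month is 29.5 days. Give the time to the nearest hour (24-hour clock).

Phase angle: θ = 360°·(23 d)/(29.5 d) = 280.7°.
Delay after the Sun = 280.7° / (15°/h) ≈ 18.71 h.
06:00 + 18.71 h ≈ 00:43 → 01:00 to the nearest hour.

01:00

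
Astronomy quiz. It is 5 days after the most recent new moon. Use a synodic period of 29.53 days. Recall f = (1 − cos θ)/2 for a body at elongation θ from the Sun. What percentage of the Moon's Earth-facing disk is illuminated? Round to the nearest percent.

26%

Phase angle: θ = 360°·(5 d)/(29.53 d) = 61.0°.
cos 61.0° = 0.485, so f = (1 − 0.485)/2 = 0.257, so 26%.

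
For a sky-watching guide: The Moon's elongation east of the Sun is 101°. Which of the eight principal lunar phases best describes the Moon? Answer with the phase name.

first quarter

101° lies in the first quarter sector of the 8-phase cycle.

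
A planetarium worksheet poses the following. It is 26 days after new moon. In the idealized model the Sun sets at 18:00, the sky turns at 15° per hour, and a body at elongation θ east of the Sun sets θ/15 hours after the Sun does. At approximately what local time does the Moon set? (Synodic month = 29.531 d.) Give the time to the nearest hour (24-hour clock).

The Moon has covered 26/29.531 of its cycle, so θ ≈ 360° × 26/29.531 = 317.0°.
At 15° of sky rotation per hour, 317.0° corresponds to a 21.13 h lag.
18:00 + 21.13 h ≈ 15:08 → 15:00 to the nearest hour.

15:00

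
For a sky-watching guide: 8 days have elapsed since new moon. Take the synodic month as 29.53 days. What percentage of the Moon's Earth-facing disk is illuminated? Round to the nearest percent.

Elongation θ = 360° × 8/29.53 ≈ 97.5°.
With cos θ = (-0.131), the lit fraction is (1 − (-0.131))/2 ≈ 0.566, so 57%.

57%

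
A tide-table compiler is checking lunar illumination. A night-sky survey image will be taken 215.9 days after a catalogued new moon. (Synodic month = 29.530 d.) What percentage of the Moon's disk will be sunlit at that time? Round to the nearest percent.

215.9/29.530 = 7.311 lunations, so 7 complete cycles and 9.19 d into the next.
Phase angle: θ = 360°·(9.19 d)/(29.530 d) = 112.0°.
With cos θ = (-0.375), the lit fraction is (1 − (-0.375))/2 ≈ 0.688, so 69%.

69%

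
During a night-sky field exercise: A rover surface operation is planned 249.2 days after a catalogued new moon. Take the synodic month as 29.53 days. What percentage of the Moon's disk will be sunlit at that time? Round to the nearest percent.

249.2/29.53 = 8.439 lunations, so 8 complete cycles and 12.96 d into the next.
Elongation θ = 360° × 12.96/29.53 ≈ 158.0°.
cos 158.0° = (-0.927), so f = (1 − (-0.927))/2 = 0.964, so 96%.

96%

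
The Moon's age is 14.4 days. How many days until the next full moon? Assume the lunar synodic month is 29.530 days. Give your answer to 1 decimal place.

0.4 days

Full moon is 0.5 of the way through the cycle: age 0.5 × 29.530 = 14.765 d.
That is 14.765 − 14.4 = 0.365 days ahead.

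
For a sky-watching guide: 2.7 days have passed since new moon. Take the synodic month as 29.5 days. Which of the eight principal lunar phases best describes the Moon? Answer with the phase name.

θ ≈ 360° × 2.7/29.5 = 33°, which falls in the waxing crescent sector.

waxing crescent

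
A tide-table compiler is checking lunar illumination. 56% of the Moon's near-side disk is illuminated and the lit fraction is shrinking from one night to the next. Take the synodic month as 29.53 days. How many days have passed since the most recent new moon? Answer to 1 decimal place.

Invert f = (1 − cos θ)/2 to get cos θ = 1 − 2(0.56) = -0.120, hence θ₀ = arccos -0.120 = 96.9°.
Since the Moon is past full (waning), take the reflex angle: θ = 360° − 96.9° = 263.1°.
That fraction of the synodic month is 263.1/360 × 29.53 d ≈ 21.58 d.

21.6 days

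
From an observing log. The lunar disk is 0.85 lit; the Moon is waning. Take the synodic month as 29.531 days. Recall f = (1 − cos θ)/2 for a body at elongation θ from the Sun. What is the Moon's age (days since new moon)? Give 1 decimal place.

18.5 days

Invert f = (1 − cos θ)/2 to get cos θ = 1 − 2(0.85) = -0.700, hence θ₀ = arccos -0.700 = 134.4°.
A waning Moon lies in 180°–360°, so θ = 360° − 134.4° = 225.6°.
Age = 29.531 × 225.6°/360° ≈ 18.50 days.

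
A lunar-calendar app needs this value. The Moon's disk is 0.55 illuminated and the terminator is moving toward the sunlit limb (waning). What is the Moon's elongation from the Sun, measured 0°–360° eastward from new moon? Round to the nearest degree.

Invert f = (1 − cos θ)/2 to get cos θ = 1 − 2(0.55) = -0.100, hence θ₀ = arccos -0.100 = 95.7°.
A waning Moon lies in 180°–360°, so θ = 360° − 95.7° = 264.3°.

264°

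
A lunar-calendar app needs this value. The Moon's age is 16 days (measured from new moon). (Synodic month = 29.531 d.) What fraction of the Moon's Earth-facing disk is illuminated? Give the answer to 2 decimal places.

0.98

The Moon has covered 16/29.531 of its cycle, so θ ≈ 360° × 16/29.531 = 195.0°.
Illuminated fraction = (1 − cos 195.0°)/2 = (1 − (-0.966))/2 ≈ 0.983.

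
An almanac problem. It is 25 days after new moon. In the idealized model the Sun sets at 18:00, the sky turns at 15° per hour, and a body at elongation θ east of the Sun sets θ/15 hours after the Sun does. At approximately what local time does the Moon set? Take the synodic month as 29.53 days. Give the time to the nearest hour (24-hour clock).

The Moon has covered 25/29.53 of its cycle, so θ ≈ 360° × 25/29.53 = 304.8°.
The Moon trails the Sun by θ/15 = 304.8/15 ≈ 20.32 hours.
18:00 + 20.32 h ≈ 14:19 → 14:00 to the nearest hour.

14:00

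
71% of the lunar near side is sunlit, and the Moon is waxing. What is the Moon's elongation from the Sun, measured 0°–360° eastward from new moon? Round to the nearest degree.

115°

cos θ = 1 − 2f = -0.420, giving a principal value of 114.8°.
Waxing ⇒ before full, so θ = 114.8°.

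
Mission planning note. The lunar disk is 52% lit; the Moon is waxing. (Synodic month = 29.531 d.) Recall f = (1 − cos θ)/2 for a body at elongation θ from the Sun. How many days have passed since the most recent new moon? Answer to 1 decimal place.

Invert f = (1 − cos θ)/2 to get cos θ = 1 − 2(0.52) = -0.040, hence θ₀ = arccos -0.040 = 92.3°.
The Moon is waxing (0°–180°), so θ = 92.3° directly.
That fraction of the synodic month is 92.3/360 × 29.531 d ≈ 7.57 d.

7.6 days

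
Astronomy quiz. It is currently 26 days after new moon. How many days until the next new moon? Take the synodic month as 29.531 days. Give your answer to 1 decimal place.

3.5 days

One full lunation from the last new moon is 29.531 d; remaining = 29.531 − 26 = 3.531 d.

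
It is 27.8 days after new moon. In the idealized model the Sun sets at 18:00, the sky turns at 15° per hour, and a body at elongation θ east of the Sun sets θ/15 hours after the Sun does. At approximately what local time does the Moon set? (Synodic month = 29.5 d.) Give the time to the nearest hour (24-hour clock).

17:00

Phase angle: θ = 360°·(27.8 d)/(29.5 d) = 339.3°.
Delay after the Sun = 339.3° / (15°/h) ≈ 22.62 h.
18:00 + 22.62 h ≈ 16:37 → 17:00 to the nearest hour.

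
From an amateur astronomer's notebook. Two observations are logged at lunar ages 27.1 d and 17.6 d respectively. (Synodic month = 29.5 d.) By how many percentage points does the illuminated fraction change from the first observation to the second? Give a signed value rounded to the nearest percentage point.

+85 percentage points

First observation: θ = 360°·27.1/29.5 = 330.7°, so f = 0.064.
Second observation: θ = 214.8°, f = 0.911.
Δf = 0.911 − 0.064 = +0.847, i.e. +85 pp.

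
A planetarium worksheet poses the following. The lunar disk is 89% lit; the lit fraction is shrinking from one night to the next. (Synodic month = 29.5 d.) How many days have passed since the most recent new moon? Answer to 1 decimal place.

17.9 days

cos θ = 1 − 2f = -0.780, giving a principal value of 141.3°.
Waning ⇒ past full, so θ = 360° − 141.3° = 218.7°.
That fraction of the synodic month is 218.7/360 × 29.5 d ≈ 17.92 d.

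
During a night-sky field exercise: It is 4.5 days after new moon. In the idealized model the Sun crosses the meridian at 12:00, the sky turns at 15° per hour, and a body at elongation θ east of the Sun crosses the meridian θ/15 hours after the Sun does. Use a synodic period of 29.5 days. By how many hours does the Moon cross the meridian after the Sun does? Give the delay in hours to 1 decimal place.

3.7 h

Phase angle: θ = 360°·(4.5 d)/(29.5 d) = 54.9°.
The Moon trails the Sun by θ/15 = 54.9/15 ≈ 3.66 hours.
So the Moon crosses the meridian 3.66 h after the Sun.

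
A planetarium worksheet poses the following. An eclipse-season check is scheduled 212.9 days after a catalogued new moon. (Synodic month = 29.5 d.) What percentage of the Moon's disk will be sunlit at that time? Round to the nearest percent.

212.9 d spans 7 complete synodic months (7 × 29.5 = 206.50 d) plus 6.40 d.
Phase angle: θ = 360°·(6.40 d)/(29.5 d) = 78.1°.
Illuminated fraction = (1 − cos 78.1°)/2 = (1 − 0.206)/2 ≈ 0.397, so 40%.

40%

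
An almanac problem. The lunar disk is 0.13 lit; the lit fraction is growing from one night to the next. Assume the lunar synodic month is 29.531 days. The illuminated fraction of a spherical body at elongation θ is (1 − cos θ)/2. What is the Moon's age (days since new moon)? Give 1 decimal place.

Invert f = (1 − cos θ)/2 to get cos θ = 1 − 2(0.13) = 0.740, hence θ₀ = arccos 0.740 = 42.3°.
The Moon is waxing (0°–180°), so θ = 42.3° directly.
At 360°/29.531 d per day, 42.3° corresponds to 3.47 days.

3.5 days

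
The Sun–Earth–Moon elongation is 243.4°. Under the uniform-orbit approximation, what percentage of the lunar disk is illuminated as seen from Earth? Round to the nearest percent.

Half-versine of 243.4°: (1 − (-0.448))/2 = 0.724, i.e. 72%.

72%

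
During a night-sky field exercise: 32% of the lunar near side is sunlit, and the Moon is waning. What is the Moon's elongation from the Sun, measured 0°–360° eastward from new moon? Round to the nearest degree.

cos θ = 1 − 2f = 0.360, giving a principal value of 68.9°.
Waning ⇒ past full, so θ = 360° − 68.9° = 291.1°.

291°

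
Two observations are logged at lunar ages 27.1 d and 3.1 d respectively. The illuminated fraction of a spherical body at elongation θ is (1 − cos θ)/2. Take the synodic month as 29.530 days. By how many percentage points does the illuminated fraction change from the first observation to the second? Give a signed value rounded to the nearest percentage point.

+4 pp

First observation: θ = 360°·27.1/29.530 = 330.4°, so f = 0.065.
Second observation: θ = 37.8°, f = 0.105.
Δf = 0.105 − 0.065 = +0.040, i.e. +4 pp.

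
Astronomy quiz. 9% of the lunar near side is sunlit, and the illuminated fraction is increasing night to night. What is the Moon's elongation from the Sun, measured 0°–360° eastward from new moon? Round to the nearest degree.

cos θ = 1 − 2f = 0.820, giving a principal value of 34.9°.
Waxing ⇒ before full, so θ = 34.9°.

35°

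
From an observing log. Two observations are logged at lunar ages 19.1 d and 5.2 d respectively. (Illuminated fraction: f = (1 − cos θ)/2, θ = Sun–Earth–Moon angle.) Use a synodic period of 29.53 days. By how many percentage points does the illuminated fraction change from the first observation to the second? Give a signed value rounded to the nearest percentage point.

θ₁ = 360° × 19.1/29.53 = 232.8°, f₁ = (1 − cos θ₁)/2 = 0.802.
θ₂ = 360° × 5.2/29.53 = 63.4°, f₂ = (1 − cos θ₂)/2 = 0.276.
Change = f₂ − f₁ = -0.526 → -53 percentage points.

-53 percentage points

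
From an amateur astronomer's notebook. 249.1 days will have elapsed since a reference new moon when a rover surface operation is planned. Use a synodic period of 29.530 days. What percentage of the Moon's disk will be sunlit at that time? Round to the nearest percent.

249.1/29.530 = 8.435 lunations, so 8 complete cycles and 12.86 d into the next.
The Moon has covered 12.86/29.530 of its cycle, so θ ≈ 360° × 12.86/29.530 = 156.8°.
With cos θ = (-0.919), the lit fraction is (1 − (-0.919))/2 ≈ 0.959, so 96%.

96%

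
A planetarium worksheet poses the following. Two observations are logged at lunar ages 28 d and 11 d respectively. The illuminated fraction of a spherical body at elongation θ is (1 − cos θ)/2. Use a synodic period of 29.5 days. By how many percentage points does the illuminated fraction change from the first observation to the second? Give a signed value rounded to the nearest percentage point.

+82 percentage points

θ₁ = 360° × 28/29.5 = 341.7°, f₁ = (1 − cos θ₁)/2 = 0.025.
θ₂ = 360° × 11/29.5 = 134.2°, f₂ = (1 − cos θ₂)/2 = 0.849.
Change = f₂ − f₁ = +0.824 → +82 percentage points.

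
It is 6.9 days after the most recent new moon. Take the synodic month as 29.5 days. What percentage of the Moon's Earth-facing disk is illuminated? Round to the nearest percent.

Phase angle: θ = 360°·(6.9 d)/(29.5 d) = 84.2°.
cos 84.2° = 0.101, so f = (1 − 0.101)/2 = 0.450, so 45%.

45%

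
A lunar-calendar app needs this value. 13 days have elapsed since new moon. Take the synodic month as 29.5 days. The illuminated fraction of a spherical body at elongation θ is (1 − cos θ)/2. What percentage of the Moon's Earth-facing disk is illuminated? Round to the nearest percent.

Phase angle: θ = 360°·(13 d)/(29.5 d) = 158.6°.
Illuminated fraction = (1 − cos 158.6°)/2 = (1 − (-0.931))/2 ≈ 0.966, so 97%.

97%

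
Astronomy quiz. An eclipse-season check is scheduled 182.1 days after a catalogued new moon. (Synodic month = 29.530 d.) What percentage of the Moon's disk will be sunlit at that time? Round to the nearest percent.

25%

182.1 d spans 6 complete synodic months (6 × 29.530 = 177.18 d) plus 4.92 d.
The Moon has covered 4.92/29.530 of its cycle, so θ ≈ 360° × 4.92/29.530 = 60.0°.
Illuminated fraction = (1 − cos 60.0°)/2 = (1 − 0.500)/2 ≈ 0.250, so 25%.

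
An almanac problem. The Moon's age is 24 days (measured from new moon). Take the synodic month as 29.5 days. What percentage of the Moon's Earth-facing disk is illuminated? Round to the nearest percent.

31%

Elongation θ = 360° × 24/29.5 ≈ 292.9°.
Illuminated fraction = (1 − cos 292.9°)/2 = (1 − 0.389)/2 ≈ 0.306, so 31%.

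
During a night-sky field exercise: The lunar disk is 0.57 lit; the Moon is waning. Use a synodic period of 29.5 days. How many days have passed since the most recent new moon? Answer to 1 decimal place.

21.5 days

cos θ = 1 − 2f = -0.140, giving a principal value of 98.0°.
Waning ⇒ past full, so θ = 360° − 98.0° = 262.0°.
Age = 29.5 × 262.0°/360° ≈ 21.47 days.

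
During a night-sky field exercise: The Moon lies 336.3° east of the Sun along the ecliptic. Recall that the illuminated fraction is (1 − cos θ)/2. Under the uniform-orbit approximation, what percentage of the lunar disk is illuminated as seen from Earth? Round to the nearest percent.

f = (1 − cos 336.3°)/2 = (1 − 0.916)/2 ≈ 0.042, i.e. 4%.

4%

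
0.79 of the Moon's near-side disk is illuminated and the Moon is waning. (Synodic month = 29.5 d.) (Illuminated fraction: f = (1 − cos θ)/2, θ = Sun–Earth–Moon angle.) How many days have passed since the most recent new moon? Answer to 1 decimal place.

cos θ = 1 − 2f = -0.580, giving a principal value of 125.5°.
Since the Moon is past full (waning), take the reflex angle: θ = 360° − 125.5° = 234.5°.
Age = 29.5 × 234.5°/360° ≈ 19.22 days.

19.2 days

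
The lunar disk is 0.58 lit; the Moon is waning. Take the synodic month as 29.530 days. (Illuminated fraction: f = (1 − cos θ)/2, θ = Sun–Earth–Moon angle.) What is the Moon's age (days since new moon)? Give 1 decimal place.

21.4 days

From f = (1 − cos θ)/2: cos θ = 1 − 2×0.58 = -0.160; arccos → 99.2°.
Waning ⇒ past full, so θ = 360° − 99.2° = 260.8°.
That fraction of the synodic month is 260.8/360 × 29.530 d ≈ 21.39 d.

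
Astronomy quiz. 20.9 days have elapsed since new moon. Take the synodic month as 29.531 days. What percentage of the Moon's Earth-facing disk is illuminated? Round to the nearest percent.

Phase angle: θ = 360°·(20.9 d)/(29.531 d) = 254.8°.
cos 254.8° = (-0.262), so f = (1 − (-0.262))/2 = 0.631, so 63%.

63%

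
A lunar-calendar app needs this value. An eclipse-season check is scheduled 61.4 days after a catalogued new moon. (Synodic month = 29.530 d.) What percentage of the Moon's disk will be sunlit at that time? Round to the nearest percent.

61.4 d spans 2 complete synodic months (2 × 29.530 = 59.06 d) plus 2.34 d.
Phase angle: θ = 360°·(2.34 d)/(29.530 d) = 28.5°.
With cos θ = 0.879, the lit fraction is (1 − 0.879)/2 ≈ 0.061, so 6%.

6%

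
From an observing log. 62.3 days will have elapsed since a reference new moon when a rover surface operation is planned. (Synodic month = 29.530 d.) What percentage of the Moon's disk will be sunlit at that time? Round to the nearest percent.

11%

62.3/29.530 = 2.110 lunations, so 2 complete cycles and 3.24 d into the next.
The Moon has covered 3.24/29.530 of its cycle, so θ ≈ 360° × 3.24/29.530 = 39.5°.
cos 39.5° = 0.772, so f = (1 − 0.772)/2 = 0.114, so 11%.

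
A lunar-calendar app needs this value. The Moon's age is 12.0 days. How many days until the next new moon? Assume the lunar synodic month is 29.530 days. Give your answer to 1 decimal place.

One full lunation from the last new moon is 29.530 d; remaining = 29.530 − 12.0 = 17.530 d.

17.5 days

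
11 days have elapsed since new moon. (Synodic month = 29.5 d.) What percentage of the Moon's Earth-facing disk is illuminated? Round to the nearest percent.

85%

The Moon has covered 11/29.5 of its cycle, so θ ≈ 360° × 11/29.5 = 134.2°.
Illuminated fraction = (1 − cos 134.2°)/2 = (1 − (-0.698))/2 ≈ 0.849, so 85%.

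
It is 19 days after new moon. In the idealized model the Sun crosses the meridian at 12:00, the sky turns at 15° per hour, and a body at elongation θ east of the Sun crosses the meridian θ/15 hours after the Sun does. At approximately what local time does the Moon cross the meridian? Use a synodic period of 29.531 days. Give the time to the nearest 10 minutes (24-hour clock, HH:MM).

03:30

Elongation θ = 360° × 19/29.531 ≈ 231.6°.
Delay after the Sun = 231.6° / (15°/h) ≈ 15.44 h.
12:00 + 15.441 h ≈ 03:26 → 03:30 to the nearest ten minutes.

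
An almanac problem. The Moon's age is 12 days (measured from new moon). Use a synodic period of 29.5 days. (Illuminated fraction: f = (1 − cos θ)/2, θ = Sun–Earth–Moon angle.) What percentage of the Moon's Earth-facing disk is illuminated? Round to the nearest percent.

92%

Elongation θ = 360° × 12/29.5 ≈ 146.4°.
With cos θ = (-0.833), the lit fraction is (1 − (-0.833))/2 ≈ 0.917, so 92%.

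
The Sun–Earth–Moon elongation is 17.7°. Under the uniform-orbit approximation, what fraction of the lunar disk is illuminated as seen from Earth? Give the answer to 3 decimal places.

0.024

f = (1 − cos 17.7°)/2 = (1 − 0.953)/2 ≈ 0.024.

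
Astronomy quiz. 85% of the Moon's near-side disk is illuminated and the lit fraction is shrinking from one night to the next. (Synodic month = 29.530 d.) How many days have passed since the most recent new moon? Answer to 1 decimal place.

18.5 days

Invert f = (1 − cos θ)/2 to get cos θ = 1 − 2(0.85) = -0.700, hence θ₀ = arccos -0.700 = 134.4°.
Since the Moon is past full (waning), take the reflex angle: θ = 360° − 134.4° = 225.6°.
Age = 29.530 × 225.6°/360° ≈ 18.50 days.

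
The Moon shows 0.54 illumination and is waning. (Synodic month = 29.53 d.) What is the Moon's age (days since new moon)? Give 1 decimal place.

Invert f = (1 − cos θ)/2 to get cos θ = 1 − 2(0.54) = -0.080, hence θ₀ = arccos -0.080 = 94.6°.
A waning Moon lies in 180°–360°, so θ = 360° − 94.6° = 265.4°.
That fraction of the synodic month is 265.4/360 × 29.53 d ≈ 21.77 d.

21.8 days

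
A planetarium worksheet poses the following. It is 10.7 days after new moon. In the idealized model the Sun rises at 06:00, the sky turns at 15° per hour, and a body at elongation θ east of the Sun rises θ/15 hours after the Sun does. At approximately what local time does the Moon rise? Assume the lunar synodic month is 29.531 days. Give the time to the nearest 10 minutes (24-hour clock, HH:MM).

Elongation θ = 360° × 10.7/29.531 ≈ 130.4°.
Delay after the Sun = 130.4° / (15°/h) ≈ 8.70 h.
06:00 + 8.696 h ≈ 14:42 → 14:40 to the nearest ten minutes.

14:40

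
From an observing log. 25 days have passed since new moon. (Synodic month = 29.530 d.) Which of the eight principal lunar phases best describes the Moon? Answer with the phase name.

waning crescent

At 25/29.530 of the cycle, θ ≈ 305° — the waning crescent range.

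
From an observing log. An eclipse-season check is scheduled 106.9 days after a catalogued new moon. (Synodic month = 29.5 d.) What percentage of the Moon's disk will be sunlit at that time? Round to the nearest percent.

106.9 d spans 3 complete synodic months (3 × 29.5 = 88.50 d) plus 18.40 d.
Elongation θ = 360° × 18.40/29.5 ≈ 224.5°.
With cos θ = (-0.713), the lit fraction is (1 − (-0.713))/2 ≈ 0.856, so 86%.

86%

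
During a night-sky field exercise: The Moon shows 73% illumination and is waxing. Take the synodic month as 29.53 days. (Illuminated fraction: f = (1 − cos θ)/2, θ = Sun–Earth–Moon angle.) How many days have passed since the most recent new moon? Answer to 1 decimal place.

From f = (1 − cos θ)/2: cos θ = 1 − 2×0.73 = -0.460; arccos → 117.4°.
Waxing ⇒ before full, so θ = 117.4°.
At 360°/29.53 d per day, 117.4° corresponds to 9.63 days.

9.6 days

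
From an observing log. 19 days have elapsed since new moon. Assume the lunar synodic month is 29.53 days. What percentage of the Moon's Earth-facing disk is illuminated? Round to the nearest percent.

81%

Elongation θ = 360° × 19/29.53 ≈ 231.6°.
cos 231.6° = (-0.621), so f = (1 − (-0.621))/2 = 0.810, so 81%.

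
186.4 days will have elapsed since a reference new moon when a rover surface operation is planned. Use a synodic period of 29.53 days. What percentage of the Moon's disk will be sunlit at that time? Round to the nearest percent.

69%

186.4 d spans 6 complete synodic months (6 × 29.53 = 177.18 d) plus 9.22 d.
Phase angle: θ = 360°·(9.22 d)/(29.53 d) = 112.4°.
cos 112.4° = (-0.381), so f = (1 − (-0.381))/2 = 0.691, so 69%.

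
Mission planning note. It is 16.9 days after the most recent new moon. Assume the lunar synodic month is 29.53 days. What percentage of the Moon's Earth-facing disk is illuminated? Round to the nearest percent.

Phase angle: θ = 360°·(16.9 d)/(29.53 d) = 206.0°.
Illuminated fraction = (1 − cos 206.0°)/2 = (1 − (-0.899))/2 ≈ 0.949, so 95%.

95%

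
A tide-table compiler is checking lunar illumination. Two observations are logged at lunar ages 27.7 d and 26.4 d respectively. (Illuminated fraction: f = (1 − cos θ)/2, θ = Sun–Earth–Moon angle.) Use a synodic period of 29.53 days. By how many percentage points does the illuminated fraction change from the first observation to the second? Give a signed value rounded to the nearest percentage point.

First observation: θ = 360°·27.7/29.53 = 337.7°, so f = 0.037.
Second observation: θ = 321.8°, f = 0.107.
Δf = 0.107 − 0.037 = +0.069, i.e. +7 pp.

+7 percentage points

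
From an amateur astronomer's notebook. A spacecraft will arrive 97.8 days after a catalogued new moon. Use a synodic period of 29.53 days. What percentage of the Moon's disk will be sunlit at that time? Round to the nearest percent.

97.8 d spans 3 complete synodic months (3 × 29.53 = 88.59 d) plus 9.21 d.
Phase angle: θ = 360°·(9.21 d)/(29.53 d) = 112.3°.
With cos θ = (-0.379), the lit fraction is (1 − (-0.379))/2 ≈ 0.690, so 69%.

69%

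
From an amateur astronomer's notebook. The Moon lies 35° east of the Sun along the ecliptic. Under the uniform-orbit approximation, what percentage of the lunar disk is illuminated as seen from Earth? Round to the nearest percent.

Half-versine of 35°: (1 − 0.819)/2 = 0.090, i.e. 9%.

9%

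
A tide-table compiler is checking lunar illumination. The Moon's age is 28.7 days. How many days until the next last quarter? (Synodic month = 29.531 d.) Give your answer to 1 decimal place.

Last quarter is 0.75 of the way through the cycle: age 0.75 × 29.531 = 22.148 d.
This lunation's last quarter (22.148 d) has passed, so add one period: 51.679 − 28.7 = 22.979 days.

23.0 days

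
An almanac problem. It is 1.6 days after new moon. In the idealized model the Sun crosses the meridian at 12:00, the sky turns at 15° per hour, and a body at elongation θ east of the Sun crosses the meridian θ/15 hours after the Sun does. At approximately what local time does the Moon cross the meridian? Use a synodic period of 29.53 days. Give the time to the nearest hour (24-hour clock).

13:00

The Moon has covered 1.6/29.53 of its cycle, so θ ≈ 360° × 1.6/29.53 = 19.5°.
At 15° of sky rotation per hour, 19.5° corresponds to a 1.30 h lag.
12:00 + 1.30 h ≈ 13:18 → 13:00 to the nearest hour.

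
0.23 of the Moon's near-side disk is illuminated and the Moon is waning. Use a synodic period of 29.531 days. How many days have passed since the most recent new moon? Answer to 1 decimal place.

24.8 days

cos θ = 1 − 2f = 0.540, giving a principal value of 57.3°.
Waning ⇒ past full, so θ = 360° − 57.3° = 302.7°.
That fraction of the synodic month is 302.7/360 × 29.531 d ≈ 24.83 d.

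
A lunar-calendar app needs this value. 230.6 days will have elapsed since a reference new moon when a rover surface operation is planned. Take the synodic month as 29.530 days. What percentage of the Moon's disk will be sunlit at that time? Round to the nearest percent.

Reduce mod P: 230.6 − 7×29.530 = 23.89 d into the current lunation.
Elongation θ = 360° × 23.89/29.530 ≈ 291.2°.
With cos θ = 0.362, the lit fraction is (1 − 0.362)/2 ≈ 0.319, so 32%.

32%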